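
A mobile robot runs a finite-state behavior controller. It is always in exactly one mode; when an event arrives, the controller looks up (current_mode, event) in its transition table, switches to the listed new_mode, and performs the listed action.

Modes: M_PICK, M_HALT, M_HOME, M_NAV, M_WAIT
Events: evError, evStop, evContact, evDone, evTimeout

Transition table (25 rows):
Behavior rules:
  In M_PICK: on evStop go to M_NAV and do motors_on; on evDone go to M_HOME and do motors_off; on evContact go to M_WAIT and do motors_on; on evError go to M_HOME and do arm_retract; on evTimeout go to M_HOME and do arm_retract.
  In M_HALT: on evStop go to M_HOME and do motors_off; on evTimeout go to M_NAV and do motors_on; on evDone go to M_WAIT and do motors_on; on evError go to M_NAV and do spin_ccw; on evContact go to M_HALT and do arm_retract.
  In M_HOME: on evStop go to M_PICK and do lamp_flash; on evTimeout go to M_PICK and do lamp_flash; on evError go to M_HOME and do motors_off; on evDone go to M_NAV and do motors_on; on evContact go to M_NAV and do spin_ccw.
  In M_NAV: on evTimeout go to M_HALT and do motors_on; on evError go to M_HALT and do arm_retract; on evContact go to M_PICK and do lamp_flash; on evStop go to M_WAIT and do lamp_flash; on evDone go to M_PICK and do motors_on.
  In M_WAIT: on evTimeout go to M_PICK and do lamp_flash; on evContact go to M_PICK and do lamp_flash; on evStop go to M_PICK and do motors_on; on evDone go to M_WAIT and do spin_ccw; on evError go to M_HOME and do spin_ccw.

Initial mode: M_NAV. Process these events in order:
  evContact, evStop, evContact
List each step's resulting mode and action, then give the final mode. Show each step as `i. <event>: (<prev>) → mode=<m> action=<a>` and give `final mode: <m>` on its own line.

1. evContact: (M_NAV) → mode=M_PICK action=lamp_flash
2. evStop: (M_PICK) → mode=M_NAV action=motors_on
3. evContact: (M_NAV) → mode=M_PICK action=lamp_flash

final mode: M_PICK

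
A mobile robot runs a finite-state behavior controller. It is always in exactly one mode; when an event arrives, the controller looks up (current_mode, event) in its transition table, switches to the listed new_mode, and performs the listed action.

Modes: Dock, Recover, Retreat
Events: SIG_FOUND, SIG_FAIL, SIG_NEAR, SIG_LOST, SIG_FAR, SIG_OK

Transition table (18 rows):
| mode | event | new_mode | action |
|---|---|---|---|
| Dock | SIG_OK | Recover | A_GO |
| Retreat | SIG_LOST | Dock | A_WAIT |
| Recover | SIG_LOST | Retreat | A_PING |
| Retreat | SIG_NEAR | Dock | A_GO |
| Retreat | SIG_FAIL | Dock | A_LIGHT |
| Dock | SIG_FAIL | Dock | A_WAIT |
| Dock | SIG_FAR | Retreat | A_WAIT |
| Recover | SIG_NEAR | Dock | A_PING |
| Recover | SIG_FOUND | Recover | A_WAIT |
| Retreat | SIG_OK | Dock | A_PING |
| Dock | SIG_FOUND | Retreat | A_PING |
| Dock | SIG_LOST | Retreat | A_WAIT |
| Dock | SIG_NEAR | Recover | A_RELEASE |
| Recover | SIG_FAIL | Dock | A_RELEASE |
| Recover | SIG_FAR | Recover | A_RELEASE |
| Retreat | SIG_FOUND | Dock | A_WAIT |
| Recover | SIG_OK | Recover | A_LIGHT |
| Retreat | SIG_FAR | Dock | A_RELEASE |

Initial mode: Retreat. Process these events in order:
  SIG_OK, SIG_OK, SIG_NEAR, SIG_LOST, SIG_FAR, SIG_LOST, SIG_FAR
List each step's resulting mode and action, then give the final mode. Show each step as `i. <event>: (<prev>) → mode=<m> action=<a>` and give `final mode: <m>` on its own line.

final mode: Dock

1. SIG_OK: (Retreat) → mode=Dock action=A_PING
2. SIG_OK: (Dock) → mode=Recover action=A_GO
3. SIG_NEAR: (Recover) → mode=Dock action=A_PING
4. SIG_LOST: (Dock) → mode=Retreat action=A_WAIT
5. SIG_FAR: (Retreat) → mode=Dock action=A_RELEASE
6. SIG_LOST: (Dock) → mode=Retreat action=A_WAIT
7. SIG_FAR: (Retreat) → mode=Dock action=A_RELEASE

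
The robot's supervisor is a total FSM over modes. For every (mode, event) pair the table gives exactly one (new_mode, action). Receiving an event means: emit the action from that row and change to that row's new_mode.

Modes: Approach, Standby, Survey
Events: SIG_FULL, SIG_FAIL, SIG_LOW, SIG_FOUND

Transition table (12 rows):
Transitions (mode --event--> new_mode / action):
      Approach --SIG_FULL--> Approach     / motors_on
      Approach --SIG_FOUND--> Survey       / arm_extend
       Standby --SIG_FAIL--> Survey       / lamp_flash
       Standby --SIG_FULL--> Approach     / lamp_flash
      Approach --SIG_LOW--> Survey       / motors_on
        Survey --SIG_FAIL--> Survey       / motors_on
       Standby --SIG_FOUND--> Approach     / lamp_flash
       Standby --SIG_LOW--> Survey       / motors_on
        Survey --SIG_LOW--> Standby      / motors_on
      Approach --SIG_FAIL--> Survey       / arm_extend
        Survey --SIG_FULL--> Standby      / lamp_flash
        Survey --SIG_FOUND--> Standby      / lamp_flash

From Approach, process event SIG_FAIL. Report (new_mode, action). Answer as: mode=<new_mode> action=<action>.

mode=Survey action=arm_extend

current mode = Approach; filter table to that mode:
  (Approach, SIG_FULL) → (Approach, motors_on)
  (Approach, SIG_FOUND) → (Survey, arm_extend)
  (Approach, SIG_LOW) → (Survey, motors_on)
  (Approach, SIG_FAIL) → (Survey, arm_extend)  ← event matches
event = SIG_FAIL selects (Survey, arm_extend)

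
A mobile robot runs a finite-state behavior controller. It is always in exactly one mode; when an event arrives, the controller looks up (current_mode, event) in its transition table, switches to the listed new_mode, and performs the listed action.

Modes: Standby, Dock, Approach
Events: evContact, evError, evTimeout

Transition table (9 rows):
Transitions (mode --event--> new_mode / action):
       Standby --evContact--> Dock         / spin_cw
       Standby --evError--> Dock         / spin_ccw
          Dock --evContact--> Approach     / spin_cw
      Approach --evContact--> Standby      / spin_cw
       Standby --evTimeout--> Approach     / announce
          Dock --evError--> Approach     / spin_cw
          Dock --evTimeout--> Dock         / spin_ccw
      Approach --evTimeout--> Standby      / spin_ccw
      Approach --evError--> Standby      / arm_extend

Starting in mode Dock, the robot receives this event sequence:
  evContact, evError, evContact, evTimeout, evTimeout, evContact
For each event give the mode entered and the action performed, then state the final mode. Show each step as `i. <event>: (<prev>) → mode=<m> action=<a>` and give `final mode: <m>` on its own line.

final mode: Approach

1. evContact: (Dock) → mode=Approach action=spin_cw
2. evError: (Approach) → mode=Standby action=arm_extend
3. evContact: (Standby) → mode=Dock action=spin_cw
4. evTimeout: (Dock) → mode=Dock action=spin_ccw
5. evTimeout: (Dock) → mode=Dock action=spin_ccw
6. evContact: (Dock) → mode=Approach action=spin_cw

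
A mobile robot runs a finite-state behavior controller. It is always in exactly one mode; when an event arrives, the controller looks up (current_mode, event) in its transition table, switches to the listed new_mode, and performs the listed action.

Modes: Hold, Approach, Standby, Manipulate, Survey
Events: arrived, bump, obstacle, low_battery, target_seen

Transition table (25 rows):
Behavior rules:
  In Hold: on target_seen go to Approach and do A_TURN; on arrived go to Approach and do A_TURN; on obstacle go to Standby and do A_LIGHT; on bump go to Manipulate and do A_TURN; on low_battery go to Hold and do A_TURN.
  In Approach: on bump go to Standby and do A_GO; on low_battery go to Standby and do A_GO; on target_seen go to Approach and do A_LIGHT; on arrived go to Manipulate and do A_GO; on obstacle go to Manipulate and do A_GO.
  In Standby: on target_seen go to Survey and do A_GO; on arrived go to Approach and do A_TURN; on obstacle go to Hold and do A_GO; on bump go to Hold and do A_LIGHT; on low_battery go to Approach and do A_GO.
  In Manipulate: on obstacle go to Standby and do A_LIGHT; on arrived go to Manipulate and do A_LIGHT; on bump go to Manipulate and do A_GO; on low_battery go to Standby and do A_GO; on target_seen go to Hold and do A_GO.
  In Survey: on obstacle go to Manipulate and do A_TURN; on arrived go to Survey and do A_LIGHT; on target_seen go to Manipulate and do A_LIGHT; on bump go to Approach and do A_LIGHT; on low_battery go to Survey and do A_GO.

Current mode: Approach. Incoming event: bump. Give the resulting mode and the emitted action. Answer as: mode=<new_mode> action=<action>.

mode=Standby action=A_GO

current mode = Approach; filter table to that mode:
  (Approach, bump) → (Standby, A_GO)  ← event matches
  (Approach, low_battery) → (Standby, A_GO)
  (Approach, target_seen) → (Approach, A_LIGHT)
  (Approach, arrived) → (Manipulate, A_GO)
  (Approach, obstacle) → (Manipulate, A_GO)
event = bump selects (Standby, A_GO)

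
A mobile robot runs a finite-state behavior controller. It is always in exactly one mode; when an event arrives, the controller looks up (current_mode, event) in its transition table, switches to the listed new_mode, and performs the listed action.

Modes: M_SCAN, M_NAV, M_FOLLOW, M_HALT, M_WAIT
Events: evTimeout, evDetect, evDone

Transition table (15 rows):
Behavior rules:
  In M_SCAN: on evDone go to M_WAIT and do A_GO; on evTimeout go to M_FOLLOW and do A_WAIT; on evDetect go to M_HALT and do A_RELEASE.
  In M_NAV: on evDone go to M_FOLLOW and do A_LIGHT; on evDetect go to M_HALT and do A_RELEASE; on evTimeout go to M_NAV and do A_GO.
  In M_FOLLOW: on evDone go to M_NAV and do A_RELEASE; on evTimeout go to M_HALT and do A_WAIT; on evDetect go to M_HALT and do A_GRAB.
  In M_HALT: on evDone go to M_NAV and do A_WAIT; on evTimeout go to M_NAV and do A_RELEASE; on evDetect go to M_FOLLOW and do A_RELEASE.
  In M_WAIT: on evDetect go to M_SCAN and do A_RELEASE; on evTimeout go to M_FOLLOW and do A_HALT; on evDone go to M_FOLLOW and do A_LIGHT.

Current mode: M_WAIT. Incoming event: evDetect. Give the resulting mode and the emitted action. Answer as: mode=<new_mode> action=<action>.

mode=M_SCAN action=A_RELEASE

current mode = M_WAIT; filter table to that mode:
  (M_WAIT, evDetect) → (M_SCAN, A_RELEASE)  ← event matches
  (M_WAIT, evTimeout) → (M_FOLLOW, A_HALT)
  (M_WAIT, evDone) → (M_FOLLOW, A_LIGHT)
event = evDetect selects (M_SCAN, A_RELEASE)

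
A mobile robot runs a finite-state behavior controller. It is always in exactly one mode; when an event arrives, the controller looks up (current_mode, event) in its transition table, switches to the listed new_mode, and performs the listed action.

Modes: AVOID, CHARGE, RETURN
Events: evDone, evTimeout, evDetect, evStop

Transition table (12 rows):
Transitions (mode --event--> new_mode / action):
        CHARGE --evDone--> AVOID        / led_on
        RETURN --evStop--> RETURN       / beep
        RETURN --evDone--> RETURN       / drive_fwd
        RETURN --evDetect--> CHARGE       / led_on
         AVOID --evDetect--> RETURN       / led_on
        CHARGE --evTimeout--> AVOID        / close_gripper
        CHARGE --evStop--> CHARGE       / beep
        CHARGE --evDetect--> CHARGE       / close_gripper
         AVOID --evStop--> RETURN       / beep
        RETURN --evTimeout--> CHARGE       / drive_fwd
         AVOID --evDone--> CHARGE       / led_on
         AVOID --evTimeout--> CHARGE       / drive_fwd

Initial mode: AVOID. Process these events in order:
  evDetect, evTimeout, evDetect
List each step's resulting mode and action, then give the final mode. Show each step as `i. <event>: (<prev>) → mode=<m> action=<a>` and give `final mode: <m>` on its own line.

1. evDetect: (AVOID) → mode=RETURN action=led_on
2. evTimeout: (RETURN) → mode=CHARGE action=drive_fwd
3. evDetect: (CHARGE) → mode=CHARGE action=close_gripper

final mode: CHARGE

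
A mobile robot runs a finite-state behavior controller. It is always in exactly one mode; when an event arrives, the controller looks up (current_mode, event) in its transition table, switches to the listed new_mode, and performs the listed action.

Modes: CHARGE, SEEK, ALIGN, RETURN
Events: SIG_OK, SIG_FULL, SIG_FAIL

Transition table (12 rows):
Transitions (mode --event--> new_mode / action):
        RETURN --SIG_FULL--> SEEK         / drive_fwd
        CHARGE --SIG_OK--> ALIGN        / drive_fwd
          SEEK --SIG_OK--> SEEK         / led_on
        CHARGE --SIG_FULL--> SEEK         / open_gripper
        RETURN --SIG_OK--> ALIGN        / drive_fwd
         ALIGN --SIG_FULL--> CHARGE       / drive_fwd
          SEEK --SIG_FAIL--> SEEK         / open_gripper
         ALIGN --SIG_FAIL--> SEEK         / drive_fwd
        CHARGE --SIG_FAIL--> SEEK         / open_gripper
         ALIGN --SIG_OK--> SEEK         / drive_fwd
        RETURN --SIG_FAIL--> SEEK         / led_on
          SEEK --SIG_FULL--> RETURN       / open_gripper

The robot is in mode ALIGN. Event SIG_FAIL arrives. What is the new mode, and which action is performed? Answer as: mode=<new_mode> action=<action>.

mode=SEEK action=drive_fwd

current mode = ALIGN; filter table to that mode:
  (ALIGN, SIG_FULL) → (CHARGE, drive_fwd)
  (ALIGN, SIG_FAIL) → (SEEK, drive_fwd)  ← event matches
  (ALIGN, SIG_OK) → (SEEK, drive_fwd)
event = SIG_FAIL selects (SEEK, drive_fwd)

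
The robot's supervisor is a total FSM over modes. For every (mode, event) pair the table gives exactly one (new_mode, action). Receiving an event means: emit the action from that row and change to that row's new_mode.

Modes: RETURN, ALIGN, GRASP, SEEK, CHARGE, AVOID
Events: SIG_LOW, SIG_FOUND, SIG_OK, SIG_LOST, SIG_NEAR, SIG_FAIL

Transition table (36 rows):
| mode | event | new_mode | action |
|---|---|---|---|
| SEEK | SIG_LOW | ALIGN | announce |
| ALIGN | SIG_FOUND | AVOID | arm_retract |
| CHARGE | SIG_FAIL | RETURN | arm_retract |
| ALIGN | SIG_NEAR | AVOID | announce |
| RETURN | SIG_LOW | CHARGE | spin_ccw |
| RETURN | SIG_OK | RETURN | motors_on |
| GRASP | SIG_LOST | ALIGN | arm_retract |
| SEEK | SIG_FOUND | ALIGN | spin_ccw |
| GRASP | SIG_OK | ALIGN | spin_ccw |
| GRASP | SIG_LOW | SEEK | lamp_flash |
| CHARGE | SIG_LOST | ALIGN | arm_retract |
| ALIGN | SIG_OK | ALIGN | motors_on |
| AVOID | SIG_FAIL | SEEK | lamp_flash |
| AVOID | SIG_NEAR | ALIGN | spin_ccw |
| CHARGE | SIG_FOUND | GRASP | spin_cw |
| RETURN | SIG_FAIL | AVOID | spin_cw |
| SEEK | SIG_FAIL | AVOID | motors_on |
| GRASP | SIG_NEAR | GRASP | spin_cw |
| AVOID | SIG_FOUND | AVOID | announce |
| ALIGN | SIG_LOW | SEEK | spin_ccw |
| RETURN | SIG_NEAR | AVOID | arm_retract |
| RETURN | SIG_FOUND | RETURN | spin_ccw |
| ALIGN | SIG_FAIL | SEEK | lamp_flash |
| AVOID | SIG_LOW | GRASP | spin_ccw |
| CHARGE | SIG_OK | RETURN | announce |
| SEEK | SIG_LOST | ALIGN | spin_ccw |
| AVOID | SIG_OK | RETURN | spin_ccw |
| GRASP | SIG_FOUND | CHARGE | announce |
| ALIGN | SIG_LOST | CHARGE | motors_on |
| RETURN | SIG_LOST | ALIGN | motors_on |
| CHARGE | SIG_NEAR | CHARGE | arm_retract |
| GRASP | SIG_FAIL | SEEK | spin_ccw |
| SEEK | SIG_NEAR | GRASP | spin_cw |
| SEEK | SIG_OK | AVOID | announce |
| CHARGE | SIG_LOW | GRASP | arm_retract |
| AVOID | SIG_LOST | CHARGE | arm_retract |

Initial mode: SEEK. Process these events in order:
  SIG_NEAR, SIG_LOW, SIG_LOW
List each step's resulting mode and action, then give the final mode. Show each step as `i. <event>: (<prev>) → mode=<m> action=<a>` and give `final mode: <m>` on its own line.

final mode: ALIGN

1. SIG_NEAR: (SEEK) → mode=GRASP action=spin_cw
2. SIG_LOW: (GRASP) → mode=SEEK action=lamp_flash
3. SIG_LOW: (SEEK) → mode=ALIGN action=announce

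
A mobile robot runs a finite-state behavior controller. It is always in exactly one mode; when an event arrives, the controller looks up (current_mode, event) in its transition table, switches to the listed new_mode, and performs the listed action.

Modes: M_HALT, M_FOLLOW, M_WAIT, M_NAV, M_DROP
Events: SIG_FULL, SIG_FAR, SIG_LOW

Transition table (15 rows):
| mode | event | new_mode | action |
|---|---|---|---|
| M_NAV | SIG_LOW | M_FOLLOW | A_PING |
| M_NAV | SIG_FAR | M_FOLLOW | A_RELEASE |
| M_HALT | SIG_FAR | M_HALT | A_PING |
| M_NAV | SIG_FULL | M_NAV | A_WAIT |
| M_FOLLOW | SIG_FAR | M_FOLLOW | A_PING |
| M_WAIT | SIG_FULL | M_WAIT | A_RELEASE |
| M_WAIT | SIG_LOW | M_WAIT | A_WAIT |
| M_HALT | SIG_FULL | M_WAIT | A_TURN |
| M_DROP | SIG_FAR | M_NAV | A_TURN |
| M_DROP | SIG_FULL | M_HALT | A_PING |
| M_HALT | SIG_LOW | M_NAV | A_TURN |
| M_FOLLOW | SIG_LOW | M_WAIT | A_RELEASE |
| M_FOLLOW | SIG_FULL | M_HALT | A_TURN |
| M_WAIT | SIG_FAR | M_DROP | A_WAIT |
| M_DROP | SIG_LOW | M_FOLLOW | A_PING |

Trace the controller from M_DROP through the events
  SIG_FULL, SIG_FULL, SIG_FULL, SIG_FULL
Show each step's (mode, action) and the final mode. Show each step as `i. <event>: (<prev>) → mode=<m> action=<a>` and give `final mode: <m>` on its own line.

final mode: M_WAIT

1. SIG_FULL: (M_DROP) → mode=M_HALT action=A_PING
2. SIG_FULL: (M_HALT) → mode=M_WAIT action=A_TURN
3. SIG_FULL: (M_WAIT) → mode=M_WAIT action=A_RELEASE
4. SIG_FULL: (M_WAIT) → mode=M_WAIT action=A_RELEASE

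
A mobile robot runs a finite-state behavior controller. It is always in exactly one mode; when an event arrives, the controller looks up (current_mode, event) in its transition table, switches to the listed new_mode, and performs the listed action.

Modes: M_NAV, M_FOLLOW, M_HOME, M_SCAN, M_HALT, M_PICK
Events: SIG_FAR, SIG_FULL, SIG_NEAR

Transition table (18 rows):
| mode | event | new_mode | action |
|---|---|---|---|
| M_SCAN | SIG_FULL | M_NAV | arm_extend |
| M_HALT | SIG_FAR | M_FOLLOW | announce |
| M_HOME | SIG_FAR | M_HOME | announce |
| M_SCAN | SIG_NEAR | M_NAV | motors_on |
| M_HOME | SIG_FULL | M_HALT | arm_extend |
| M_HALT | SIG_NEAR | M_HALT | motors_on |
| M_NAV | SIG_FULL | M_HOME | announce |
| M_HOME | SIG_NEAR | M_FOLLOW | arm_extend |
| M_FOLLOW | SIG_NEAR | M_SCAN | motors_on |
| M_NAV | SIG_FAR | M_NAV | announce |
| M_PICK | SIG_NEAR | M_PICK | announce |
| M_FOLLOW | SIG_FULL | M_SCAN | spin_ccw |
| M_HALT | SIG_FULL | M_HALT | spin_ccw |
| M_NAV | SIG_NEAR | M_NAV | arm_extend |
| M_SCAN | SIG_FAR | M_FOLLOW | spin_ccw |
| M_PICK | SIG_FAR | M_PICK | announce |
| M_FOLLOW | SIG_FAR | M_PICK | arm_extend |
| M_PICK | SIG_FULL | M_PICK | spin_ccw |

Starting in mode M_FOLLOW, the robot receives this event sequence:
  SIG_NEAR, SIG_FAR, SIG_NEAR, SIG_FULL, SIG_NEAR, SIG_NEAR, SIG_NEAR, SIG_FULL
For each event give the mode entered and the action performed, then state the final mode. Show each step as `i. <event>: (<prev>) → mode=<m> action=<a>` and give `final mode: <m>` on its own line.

1. SIG_NEAR: (M_FOLLOW) → mode=M_SCAN action=motors_on
2. SIG_FAR: (M_SCAN) → mode=M_FOLLOW action=spin_ccw
3. SIG_NEAR: (M_FOLLOW) → mode=M_SCAN action=motors_on
4. SIG_FULL: (M_SCAN) → mode=M_NAV action=arm_extend
5. SIG_NEAR: (M_NAV) → mode=M_NAV action=arm_extend
6. SIG_NEAR: (M_NAV) → mode=M_NAV action=arm_extend
7. SIG_NEAR: (M_NAV) → mode=M_NAV action=arm_extend
8. SIG_FULL: (M_NAV) → mode=M_HOME action=announce

final mode: M_HOME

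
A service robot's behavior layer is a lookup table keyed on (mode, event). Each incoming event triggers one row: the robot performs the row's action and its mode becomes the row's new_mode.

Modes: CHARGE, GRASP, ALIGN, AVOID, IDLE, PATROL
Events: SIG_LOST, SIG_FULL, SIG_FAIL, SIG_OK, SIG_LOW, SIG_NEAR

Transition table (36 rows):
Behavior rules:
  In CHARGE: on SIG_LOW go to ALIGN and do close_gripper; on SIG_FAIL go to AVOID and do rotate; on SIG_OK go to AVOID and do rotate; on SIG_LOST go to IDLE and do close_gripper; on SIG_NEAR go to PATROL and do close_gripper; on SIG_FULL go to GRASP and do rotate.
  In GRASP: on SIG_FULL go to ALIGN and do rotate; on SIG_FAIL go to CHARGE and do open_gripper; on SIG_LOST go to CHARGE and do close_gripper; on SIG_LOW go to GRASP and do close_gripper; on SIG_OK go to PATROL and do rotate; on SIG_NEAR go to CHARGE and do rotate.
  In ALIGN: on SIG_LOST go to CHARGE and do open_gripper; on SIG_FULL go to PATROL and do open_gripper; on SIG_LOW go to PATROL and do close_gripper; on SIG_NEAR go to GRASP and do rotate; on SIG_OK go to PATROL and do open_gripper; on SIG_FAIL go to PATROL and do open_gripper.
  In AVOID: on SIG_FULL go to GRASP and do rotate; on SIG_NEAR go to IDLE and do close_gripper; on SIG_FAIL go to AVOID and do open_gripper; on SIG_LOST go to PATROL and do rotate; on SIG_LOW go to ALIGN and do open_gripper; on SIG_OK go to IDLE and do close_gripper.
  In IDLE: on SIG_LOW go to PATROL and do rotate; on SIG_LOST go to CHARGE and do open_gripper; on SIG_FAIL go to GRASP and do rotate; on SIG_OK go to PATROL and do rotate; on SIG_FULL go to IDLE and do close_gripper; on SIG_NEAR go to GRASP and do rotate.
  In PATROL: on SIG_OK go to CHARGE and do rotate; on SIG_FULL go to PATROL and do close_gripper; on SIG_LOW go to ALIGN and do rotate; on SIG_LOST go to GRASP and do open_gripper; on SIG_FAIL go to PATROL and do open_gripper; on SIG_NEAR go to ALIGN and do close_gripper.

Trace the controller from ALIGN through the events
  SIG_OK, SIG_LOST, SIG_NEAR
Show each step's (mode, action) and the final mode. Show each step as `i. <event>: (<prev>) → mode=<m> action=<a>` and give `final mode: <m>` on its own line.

final mode: CHARGE

1. SIG_OK: (ALIGN) → mode=PATROL action=open_gripper
2. SIG_LOST: (PATROL) → mode=GRASP action=open_gripper
3. SIG_NEAR: (GRASP) → mode=CHARGE action=rotate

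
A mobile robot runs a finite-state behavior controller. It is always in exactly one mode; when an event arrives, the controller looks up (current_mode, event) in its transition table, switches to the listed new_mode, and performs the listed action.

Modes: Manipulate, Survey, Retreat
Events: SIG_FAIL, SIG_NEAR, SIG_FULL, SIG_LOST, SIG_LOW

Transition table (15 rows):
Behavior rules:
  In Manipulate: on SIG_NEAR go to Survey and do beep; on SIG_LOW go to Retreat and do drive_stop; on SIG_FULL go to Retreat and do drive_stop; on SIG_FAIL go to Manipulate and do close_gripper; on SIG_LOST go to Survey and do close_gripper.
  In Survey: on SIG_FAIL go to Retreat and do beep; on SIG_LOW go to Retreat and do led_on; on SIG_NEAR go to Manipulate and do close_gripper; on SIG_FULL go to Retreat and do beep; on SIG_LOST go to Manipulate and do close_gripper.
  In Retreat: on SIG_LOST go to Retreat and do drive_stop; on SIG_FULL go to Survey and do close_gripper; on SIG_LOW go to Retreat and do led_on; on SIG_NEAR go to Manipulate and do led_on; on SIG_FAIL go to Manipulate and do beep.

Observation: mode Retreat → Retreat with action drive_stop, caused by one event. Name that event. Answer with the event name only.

SIG_LOST

try SIG_FAIL: (Retreat, SIG_FAIL) → (Manipulate, beep)
try SIG_NEAR: (Retreat, SIG_NEAR) → (Manipulate, led_on)
try SIG_FULL: (Retreat, SIG_FULL) → (Survey, close_gripper)
try SIG_LOST: (Retreat, SIG_LOST) → (Retreat, drive_stop)  ← matches
try SIG_LOW: (Retreat, SIG_LOW) → (Retreat, led_on)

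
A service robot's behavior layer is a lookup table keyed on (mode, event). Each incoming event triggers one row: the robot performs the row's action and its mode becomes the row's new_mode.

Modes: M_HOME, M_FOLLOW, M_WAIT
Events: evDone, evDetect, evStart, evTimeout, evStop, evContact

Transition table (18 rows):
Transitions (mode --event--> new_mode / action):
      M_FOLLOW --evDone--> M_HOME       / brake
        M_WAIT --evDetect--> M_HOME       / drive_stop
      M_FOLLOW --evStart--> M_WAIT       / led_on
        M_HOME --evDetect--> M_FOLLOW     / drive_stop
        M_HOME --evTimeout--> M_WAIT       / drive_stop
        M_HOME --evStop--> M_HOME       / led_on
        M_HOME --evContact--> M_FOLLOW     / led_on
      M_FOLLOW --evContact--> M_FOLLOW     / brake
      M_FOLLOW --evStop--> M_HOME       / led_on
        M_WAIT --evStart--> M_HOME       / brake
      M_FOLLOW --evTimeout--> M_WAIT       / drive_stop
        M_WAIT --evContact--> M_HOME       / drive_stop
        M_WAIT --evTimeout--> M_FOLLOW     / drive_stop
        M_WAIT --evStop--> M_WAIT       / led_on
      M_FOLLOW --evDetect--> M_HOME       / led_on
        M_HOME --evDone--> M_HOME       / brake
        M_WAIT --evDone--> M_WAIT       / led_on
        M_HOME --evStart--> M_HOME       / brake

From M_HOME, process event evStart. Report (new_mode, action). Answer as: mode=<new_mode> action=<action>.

current mode = M_HOME; filter table to that mode:
  (M_HOME, evDetect) → (M_FOLLOW, drive_stop)
  (M_HOME, evTimeout) → (M_WAIT, drive_stop)
  (M_HOME, evStop) → (M_HOME, led_on)
  (M_HOME, evContact) → (M_FOLLOW, led_on)
  (M_HOME, evDone) → (M_HOME, brake)
  (M_HOME, evStart) → (M_HOME, brake)  ← event matches
event = evStart selects (M_HOME, brake)

mode=M_HOME action=brake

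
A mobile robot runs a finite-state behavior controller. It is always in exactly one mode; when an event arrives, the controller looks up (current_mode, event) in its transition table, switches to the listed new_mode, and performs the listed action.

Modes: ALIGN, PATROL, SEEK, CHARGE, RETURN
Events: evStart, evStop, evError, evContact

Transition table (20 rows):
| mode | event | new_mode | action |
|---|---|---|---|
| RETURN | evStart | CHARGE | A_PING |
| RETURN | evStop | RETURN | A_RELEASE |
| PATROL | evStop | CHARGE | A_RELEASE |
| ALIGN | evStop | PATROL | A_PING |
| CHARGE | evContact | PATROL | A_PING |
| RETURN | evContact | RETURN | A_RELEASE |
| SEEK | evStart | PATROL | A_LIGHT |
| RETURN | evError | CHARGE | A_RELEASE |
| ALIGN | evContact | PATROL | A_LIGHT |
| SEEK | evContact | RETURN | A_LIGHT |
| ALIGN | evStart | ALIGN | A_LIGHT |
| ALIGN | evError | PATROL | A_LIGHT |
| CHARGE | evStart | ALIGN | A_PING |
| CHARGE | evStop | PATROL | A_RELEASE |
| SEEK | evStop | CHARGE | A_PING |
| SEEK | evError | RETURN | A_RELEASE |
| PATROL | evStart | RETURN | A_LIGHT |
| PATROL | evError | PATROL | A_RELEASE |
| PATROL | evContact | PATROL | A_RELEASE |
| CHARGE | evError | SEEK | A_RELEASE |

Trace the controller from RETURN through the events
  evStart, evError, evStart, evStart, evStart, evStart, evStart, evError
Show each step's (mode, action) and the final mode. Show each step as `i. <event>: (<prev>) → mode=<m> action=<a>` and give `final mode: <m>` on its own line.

1. evStart: (RETURN) → mode=CHARGE action=A_PING
2. evError: (CHARGE) → mode=SEEK action=A_RELEASE
3. evStart: (SEEK) → mode=PATROL action=A_LIGHT
4. evStart: (PATROL) → mode=RETURN action=A_LIGHT
5. evStart: (RETURN) → mode=CHARGE action=A_PING
6. evStart: (CHARGE) → mode=ALIGN action=A_PING
7. evStart: (ALIGN) → mode=ALIGN action=A_LIGHT
8. evError: (ALIGN) → mode=PATROL action=A_LIGHT

final mode: PATROL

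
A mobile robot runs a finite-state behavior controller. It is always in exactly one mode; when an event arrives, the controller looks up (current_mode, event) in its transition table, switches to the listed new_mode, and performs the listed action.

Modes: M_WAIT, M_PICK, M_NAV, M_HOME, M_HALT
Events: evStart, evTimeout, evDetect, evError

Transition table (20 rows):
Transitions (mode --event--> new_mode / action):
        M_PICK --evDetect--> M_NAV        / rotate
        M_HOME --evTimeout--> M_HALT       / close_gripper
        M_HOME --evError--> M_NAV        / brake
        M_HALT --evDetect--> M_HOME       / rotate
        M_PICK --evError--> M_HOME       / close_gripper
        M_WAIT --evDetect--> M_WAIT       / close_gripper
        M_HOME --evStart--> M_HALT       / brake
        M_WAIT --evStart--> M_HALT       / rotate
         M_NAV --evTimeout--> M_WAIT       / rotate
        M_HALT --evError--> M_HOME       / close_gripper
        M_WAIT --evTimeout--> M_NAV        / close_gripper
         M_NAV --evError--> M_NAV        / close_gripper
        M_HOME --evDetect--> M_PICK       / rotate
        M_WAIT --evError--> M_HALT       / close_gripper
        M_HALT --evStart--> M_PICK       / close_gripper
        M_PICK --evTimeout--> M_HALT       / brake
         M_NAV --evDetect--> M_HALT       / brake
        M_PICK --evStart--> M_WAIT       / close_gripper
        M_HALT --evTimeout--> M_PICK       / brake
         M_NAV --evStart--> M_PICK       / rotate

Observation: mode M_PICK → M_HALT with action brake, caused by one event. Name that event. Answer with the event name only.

evTimeout

try evStart: (M_PICK, evStart) → (M_WAIT, close_gripper)
try evTimeout: (M_PICK, evTimeout) → (M_HALT, brake)  ← matches
try evDetect: (M_PICK, evDetect) → (M_NAV, rotate)
try evError: (M_PICK, evError) → (M_HOME, close_gripper)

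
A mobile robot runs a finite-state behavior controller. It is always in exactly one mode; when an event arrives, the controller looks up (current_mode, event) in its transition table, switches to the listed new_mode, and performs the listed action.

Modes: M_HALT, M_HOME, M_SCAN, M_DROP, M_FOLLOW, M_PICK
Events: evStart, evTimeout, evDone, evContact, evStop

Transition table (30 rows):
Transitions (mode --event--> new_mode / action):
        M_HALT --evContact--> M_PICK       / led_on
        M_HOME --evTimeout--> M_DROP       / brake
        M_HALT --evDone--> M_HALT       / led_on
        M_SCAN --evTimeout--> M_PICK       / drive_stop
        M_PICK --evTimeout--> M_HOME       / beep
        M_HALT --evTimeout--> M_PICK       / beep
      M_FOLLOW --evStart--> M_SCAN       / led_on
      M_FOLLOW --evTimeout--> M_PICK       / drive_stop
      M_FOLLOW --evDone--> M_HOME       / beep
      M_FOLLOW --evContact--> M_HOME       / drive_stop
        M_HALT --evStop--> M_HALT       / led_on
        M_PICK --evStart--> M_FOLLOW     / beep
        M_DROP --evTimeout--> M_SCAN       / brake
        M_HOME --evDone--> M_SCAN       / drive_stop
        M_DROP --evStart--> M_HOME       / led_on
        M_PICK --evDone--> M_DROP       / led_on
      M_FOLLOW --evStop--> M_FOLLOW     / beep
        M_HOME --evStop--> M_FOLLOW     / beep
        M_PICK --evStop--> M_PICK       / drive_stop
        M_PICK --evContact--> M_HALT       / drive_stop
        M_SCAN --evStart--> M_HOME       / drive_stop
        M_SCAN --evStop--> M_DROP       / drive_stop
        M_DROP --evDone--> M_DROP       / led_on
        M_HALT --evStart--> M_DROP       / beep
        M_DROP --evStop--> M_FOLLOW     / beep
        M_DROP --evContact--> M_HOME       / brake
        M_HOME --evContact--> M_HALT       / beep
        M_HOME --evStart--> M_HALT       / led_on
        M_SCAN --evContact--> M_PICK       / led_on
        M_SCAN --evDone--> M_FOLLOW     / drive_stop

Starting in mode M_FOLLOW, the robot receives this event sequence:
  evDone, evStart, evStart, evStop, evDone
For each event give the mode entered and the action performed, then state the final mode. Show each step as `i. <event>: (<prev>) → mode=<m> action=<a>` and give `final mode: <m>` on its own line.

1. evDone: (M_FOLLOW) → mode=M_HOME action=beep
2. evStart: (M_HOME) → mode=M_HALT action=led_on
3. evStart: (M_HALT) → mode=M_DROP action=beep
4. evStop: (M_DROP) → mode=M_FOLLOW action=beep
5. evDone: (M_FOLLOW) → mode=M_HOME action=beep

final mode: M_HOME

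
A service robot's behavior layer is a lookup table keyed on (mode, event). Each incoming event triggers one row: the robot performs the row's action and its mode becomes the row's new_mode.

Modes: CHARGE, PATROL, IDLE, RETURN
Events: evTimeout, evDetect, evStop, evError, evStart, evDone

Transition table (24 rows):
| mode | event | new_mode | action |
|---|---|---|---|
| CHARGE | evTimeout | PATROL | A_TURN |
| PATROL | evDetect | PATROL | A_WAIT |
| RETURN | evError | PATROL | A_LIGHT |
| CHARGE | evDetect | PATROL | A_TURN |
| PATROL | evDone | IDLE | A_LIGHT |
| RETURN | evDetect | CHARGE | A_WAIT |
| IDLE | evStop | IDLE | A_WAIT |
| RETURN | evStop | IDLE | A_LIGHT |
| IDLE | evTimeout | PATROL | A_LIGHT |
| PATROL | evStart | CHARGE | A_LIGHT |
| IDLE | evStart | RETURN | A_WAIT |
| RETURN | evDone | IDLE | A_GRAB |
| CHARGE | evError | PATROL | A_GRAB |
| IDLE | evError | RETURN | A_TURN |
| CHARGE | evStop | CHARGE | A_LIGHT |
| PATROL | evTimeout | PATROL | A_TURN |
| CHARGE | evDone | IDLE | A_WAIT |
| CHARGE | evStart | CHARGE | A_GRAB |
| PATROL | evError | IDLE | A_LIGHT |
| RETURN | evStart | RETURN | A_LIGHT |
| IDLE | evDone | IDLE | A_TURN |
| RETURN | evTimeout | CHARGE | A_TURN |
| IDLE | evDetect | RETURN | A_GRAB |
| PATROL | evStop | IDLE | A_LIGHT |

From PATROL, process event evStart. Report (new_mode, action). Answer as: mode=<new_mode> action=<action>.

mode=CHARGE action=A_LIGHT

current mode = PATROL; filter table to that mode:
  (PATROL, evDetect) → (PATROL, A_WAIT)
  (PATROL, evDone) → (IDLE, A_LIGHT)
  (PATROL, evStart) → (CHARGE, A_LIGHT)  ← event matches
  (PATROL, evTimeout) → (PATROL, A_TURN)
  (PATROL, evError) → (IDLE, A_LIGHT)
  (PATROL, evStop) → (IDLE, A_LIGHT)
event = evStart selects (CHARGE, A_LIGHT)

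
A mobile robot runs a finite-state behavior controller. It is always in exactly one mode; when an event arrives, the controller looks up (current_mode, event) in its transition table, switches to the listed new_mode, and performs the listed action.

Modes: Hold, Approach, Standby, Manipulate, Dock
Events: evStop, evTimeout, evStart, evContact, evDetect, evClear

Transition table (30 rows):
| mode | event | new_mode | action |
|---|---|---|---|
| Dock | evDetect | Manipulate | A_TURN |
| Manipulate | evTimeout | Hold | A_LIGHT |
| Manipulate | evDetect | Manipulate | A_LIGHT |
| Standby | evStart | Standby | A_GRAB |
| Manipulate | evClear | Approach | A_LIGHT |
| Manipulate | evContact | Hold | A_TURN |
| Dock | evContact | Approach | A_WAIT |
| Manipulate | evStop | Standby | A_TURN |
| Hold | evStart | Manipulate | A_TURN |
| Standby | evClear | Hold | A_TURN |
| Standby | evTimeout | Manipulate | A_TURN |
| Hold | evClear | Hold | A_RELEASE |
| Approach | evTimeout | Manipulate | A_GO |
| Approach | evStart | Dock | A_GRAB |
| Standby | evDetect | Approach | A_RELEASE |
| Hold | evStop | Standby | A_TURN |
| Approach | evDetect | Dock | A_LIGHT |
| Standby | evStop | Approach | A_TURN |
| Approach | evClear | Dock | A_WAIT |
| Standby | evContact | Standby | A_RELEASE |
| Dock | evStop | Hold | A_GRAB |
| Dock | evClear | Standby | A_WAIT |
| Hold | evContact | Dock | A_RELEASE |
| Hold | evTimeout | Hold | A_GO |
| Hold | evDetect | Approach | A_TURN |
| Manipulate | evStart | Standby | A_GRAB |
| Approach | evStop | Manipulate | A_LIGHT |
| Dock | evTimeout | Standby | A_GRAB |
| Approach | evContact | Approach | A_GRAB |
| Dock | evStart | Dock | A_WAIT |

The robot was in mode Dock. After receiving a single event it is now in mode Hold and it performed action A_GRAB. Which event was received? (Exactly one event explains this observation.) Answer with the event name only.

try evStop: (Dock, evStop) → (Hold, A_GRAB)  ← matches
try evTimeout: (Dock, evTimeout) → (Standby, A_GRAB)
try evStart: (Dock, evStart) → (Dock, A_WAIT)
try evContact: (Dock, evContact) → (Approach, A_WAIT)
try evDetect: (Dock, evDetect) → (Manipulate, A_TURN)
try evClear: (Dock, evClear) → (Standby, A_WAIT)

evStop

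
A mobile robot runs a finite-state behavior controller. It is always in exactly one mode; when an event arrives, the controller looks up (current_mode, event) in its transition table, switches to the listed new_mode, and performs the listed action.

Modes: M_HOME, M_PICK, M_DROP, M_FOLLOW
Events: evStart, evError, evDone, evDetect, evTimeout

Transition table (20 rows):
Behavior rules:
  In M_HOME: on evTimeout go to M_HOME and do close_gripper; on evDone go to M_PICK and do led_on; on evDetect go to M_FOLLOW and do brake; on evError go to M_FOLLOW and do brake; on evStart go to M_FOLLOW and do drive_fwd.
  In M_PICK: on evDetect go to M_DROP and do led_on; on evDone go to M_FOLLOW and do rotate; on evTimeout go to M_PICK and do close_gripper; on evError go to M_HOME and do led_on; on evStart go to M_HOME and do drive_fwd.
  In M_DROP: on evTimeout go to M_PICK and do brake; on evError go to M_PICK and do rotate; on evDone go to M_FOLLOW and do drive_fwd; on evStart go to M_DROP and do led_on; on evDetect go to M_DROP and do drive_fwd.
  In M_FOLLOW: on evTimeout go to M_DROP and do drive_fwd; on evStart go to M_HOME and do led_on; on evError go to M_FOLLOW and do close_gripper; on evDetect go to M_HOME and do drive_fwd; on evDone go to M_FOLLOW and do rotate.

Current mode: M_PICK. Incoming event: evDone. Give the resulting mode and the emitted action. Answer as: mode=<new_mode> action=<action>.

mode=M_FOLLOW action=rotate

current mode = M_PICK; filter table to that mode:
  (M_PICK, evDetect) → (M_DROP, led_on)
  (M_PICK, evDone) → (M_FOLLOW, rotate)  ← event matches
  (M_PICK, evTimeout) → (M_PICK, close_gripper)
  (M_PICK, evError) → (M_HOME, led_on)
  (M_PICK, evStart) → (M_HOME, drive_fwd)
event = evDone selects (M_FOLLOW, rotate)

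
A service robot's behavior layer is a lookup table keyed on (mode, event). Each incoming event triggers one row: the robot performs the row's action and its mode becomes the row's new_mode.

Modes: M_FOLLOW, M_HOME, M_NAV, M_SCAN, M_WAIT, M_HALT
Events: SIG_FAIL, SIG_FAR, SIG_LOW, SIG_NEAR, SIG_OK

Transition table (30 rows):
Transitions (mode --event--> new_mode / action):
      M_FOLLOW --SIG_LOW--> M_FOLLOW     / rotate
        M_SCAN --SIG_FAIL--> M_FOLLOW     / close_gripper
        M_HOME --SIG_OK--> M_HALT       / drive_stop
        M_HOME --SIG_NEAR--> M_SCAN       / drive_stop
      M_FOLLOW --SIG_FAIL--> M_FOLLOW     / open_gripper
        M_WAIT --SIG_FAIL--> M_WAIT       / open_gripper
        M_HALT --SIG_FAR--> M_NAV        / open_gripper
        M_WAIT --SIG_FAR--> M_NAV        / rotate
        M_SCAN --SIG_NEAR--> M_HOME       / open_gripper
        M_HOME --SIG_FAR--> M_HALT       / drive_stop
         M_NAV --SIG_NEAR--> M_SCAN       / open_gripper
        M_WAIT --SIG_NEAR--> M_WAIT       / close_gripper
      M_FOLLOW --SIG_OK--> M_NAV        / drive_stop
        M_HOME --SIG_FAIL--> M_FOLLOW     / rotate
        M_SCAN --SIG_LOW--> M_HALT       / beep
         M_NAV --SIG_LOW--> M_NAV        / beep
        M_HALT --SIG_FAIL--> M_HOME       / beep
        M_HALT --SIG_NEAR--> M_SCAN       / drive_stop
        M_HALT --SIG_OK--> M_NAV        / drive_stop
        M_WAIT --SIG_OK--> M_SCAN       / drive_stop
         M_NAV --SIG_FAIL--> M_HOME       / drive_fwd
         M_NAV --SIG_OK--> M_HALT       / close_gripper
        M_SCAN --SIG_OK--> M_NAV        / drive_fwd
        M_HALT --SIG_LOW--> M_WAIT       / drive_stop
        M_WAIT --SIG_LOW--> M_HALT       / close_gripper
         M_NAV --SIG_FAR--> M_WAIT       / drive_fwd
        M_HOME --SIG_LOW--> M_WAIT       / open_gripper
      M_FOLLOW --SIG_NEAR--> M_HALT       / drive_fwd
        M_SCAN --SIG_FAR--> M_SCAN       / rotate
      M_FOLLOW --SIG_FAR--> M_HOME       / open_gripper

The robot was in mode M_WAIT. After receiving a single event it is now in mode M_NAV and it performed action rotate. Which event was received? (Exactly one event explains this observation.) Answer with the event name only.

try SIG_FAIL: (M_WAIT, SIG_FAIL) → (M_WAIT, open_gripper)
try SIG_FAR: (M_WAIT, SIG_FAR) → (M_NAV, rotate)  ← matches
try SIG_LOW: (M_WAIT, SIG_LOW) → (M_HALT, close_gripper)
try SIG_NEAR: (M_WAIT, SIG_NEAR) → (M_WAIT, close_gripper)
try SIG_OK: (M_WAIT, SIG_OK) → (M_SCAN, drive_stop)

SIG_FAR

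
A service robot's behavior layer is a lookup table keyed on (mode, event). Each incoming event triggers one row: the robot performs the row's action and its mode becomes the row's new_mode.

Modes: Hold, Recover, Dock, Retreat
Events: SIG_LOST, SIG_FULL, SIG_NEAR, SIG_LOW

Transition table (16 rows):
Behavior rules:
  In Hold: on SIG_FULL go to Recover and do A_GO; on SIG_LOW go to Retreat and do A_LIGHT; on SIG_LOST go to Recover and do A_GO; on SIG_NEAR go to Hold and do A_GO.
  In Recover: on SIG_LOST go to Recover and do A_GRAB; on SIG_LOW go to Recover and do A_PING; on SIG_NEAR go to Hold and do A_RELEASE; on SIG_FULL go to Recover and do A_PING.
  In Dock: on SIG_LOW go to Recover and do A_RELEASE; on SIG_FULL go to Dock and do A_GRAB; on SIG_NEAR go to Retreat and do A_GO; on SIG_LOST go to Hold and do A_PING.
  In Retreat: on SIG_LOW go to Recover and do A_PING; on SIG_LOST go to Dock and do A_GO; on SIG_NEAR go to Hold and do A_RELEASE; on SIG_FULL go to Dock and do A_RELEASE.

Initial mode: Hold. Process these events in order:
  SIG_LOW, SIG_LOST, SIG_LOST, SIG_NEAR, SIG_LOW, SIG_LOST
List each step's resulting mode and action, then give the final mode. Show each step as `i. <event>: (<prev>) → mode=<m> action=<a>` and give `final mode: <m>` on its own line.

1. SIG_LOW: (Hold) → mode=Retreat action=A_LIGHT
2. SIG_LOST: (Retreat) → mode=Dock action=A_GO
3. SIG_LOST: (Dock) → mode=Hold action=A_PING
4. SIG_NEAR: (Hold) → mode=Hold action=A_GO
5. SIG_LOW: (Hold) → mode=Retreat action=A_LIGHT
6. SIG_LOST: (Retreat) → mode=Dock action=A_GO

final mode: Dock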